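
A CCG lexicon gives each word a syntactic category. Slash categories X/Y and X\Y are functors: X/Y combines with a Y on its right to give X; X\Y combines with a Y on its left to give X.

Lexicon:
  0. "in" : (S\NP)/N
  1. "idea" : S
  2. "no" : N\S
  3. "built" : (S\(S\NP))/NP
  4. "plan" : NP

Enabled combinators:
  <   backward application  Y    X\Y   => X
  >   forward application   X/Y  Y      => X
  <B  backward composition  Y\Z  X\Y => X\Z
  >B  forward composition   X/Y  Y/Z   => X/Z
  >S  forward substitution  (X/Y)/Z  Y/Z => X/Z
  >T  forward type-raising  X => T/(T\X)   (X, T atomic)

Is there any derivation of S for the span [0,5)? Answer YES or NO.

[0,5] S   <
  [0,3] S\NP   >
    [0,1] "in" : (S\NP)/N
    [1,3] N   >
      [1,2] N/(N\S)   >T
        [1,2] "idea" : S
      [2,3] "no" : N\S
  [3,5] S\(S\NP)   >
    [3,4] "built" : (S\(S\NP))/NP
    [4,5] "plan" : NP

YES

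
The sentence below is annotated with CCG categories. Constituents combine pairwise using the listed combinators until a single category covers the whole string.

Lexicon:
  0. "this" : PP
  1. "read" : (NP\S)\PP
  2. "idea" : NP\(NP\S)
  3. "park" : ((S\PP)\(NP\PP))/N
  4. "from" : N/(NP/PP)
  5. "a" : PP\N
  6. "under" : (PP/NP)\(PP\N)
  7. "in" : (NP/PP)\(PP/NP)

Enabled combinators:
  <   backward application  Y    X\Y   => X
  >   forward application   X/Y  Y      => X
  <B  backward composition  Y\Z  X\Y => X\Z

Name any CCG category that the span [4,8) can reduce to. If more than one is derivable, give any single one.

N

[0,8] S   <
  [0,1] "this" : PP
  [1,8] S\PP   <
    [1,3] NP\PP   <B
      [1,2] "read" : (NP\S)\PP
      [2,3] "idea" : NP\(NP\S)
    [3,8] (S\PP)\(NP\PP)   >
      [3,4] "park" : ((S\PP)\(NP\PP))/N
      [4,8] N   >
        [4,5] "from" : N/(NP/PP)
        [5,8] NP/PP   <
          [5,7] PP/NP   <
            [5,6] "a" : PP\N
            [6,7] "under" : (PP/NP)\(PP\N)
          [7,8] "in" : (NP/PP)\(PP/NP)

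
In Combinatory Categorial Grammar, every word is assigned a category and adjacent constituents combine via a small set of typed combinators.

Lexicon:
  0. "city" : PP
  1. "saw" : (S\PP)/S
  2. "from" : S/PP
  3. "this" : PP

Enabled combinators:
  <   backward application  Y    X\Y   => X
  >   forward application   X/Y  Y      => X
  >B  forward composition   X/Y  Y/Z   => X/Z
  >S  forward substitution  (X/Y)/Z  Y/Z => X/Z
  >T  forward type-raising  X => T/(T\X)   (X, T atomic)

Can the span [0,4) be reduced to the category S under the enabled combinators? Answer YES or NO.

[0,4] S   >
  [0,1] S/(S\PP)   >T
    [0,1] "city" : PP
  [1,4] S\PP   >
    [1,2] "saw" : (S\PP)/S
    [2,4] S   >
      [2,3] "from" : S/PP
      [3,4] "this" : PP

YES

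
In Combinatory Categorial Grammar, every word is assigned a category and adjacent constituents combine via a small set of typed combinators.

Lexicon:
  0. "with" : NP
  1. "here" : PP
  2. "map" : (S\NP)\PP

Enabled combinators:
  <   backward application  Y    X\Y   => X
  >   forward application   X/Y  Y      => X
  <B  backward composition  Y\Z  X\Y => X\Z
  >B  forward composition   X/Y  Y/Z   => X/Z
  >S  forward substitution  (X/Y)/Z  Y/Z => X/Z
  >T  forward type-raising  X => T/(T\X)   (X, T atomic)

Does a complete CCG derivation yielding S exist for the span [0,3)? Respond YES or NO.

YES

[0,3] S   >
  [0,1] S/(S\NP)   >T
    [0,1] "with" : NP
  [1,3] S\NP   <
    [1,2] "here" : PP
    [2,3] "map" : (S\NP)\PP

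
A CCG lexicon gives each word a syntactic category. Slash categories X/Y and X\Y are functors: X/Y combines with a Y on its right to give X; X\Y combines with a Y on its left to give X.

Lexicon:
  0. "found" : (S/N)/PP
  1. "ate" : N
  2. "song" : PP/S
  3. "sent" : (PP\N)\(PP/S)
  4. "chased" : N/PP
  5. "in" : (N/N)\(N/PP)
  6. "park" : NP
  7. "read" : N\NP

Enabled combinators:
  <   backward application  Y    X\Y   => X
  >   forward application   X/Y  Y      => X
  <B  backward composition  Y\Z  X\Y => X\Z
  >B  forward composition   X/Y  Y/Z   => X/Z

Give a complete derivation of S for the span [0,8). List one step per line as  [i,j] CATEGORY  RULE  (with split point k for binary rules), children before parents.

[0,1] (S/N)/PP  lex  "found"
[1,2] N  lex  "ate"
[2,3] PP/S  lex  "song"
[3,4] (PP\N)\(PP/S)  lex  "sent"
[2,4] PP\N  <  k=3
[1,4] PP  <  k=2
[0,4] S/N  >  k=1
[4,5] N/PP  lex  "chased"
[5,6] (N/N)\(N/PP)  lex  "in"
[4,6] N/N  <  k=5
[0,6] S/N  >B  k=4
[6,7] NP  lex  "park"
[7,8] N\NP  lex  "read"
[6,8] N  <  k=7
[0,8] S  >  k=6

[0,8] S   >
  [0,6] S/N   >B
    [0,4] S/N   >
      [0,1] "found" : (S/N)/PP
      [1,4] PP   <
        [1,2] "ate" : N
        [2,4] PP\N   <
          [2,3] "song" : PP/S
          [3,4] "sent" : (PP\N)\(PP/S)
    [4,6] N/N   <
      [4,5] "chased" : N/PP
      [5,6] "in" : (N/N)\(N/PP)
  [6,8] N   <
    [6,7] "park" : NP
    [7,8] "read" : N\NP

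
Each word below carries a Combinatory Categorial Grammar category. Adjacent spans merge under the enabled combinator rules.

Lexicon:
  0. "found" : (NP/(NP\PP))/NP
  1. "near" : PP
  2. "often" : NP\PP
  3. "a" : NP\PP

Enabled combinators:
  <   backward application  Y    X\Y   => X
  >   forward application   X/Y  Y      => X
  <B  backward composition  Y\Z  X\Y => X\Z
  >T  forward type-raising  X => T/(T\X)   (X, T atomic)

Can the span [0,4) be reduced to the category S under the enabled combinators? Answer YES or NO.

(NP/(NP\PP))/NP PP NP\PP NP\PP
CKY chart[0,4] = {N/(N\NP), NP, NP/(NP\NP), PP/(PP\NP), S/(S\NP)}; S ∉ chart

NO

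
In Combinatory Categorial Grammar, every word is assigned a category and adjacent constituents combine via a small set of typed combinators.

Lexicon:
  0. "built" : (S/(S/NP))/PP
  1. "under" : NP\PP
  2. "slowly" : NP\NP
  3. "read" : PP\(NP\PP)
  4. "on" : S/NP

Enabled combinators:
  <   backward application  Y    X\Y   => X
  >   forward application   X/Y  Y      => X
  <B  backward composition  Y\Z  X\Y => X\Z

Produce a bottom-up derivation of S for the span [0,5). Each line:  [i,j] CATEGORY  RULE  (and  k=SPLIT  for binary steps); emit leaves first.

[0,5] S   >
  [0,4] S/(S/NP)   >
    [0,1] "built" : (S/(S/NP))/PP
    [1,4] PP   <
      [1,3] NP\PP   <B
        [1,2] "under" : NP\PP
        [2,3] "slowly" : NP\NP
      [3,4] "read" : PP\(NP\PP)
  [4,5] "on" : S/NP

[0,1] (S/(S/NP))/PP  lex  "built"
[1,2] NP\PP  lex  "under"
[2,3] NP\NP  lex  "slowly"
[1,3] NP\PP  <B  k=2
[3,4] PP\(NP\PP)  lex  "read"
[1,4] PP  <  k=3
[0,4] S/(S/NP)  >  k=1
[4,5] S/NP  lex  "on"
[0,5] S  >  k=4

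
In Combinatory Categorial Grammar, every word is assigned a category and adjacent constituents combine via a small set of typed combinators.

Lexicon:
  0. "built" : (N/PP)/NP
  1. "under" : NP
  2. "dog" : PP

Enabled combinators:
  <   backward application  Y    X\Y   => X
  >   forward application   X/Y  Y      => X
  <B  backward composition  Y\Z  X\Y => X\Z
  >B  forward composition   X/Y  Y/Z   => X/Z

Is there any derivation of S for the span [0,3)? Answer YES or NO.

NO

(N/PP)/NP NP PP
CKY chart[0,3] = {N}; S ∉ chart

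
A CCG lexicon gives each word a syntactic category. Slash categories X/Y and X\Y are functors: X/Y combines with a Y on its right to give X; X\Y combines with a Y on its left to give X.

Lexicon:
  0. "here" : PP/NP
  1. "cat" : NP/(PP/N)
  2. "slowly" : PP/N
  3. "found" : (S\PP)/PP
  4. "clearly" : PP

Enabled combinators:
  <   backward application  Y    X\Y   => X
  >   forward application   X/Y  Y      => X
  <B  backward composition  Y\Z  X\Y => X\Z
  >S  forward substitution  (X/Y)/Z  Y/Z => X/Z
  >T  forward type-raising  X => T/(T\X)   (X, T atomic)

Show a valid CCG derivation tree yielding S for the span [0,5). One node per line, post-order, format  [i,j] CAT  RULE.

[0,1] PP/NP  lex  "here"
[1,2] NP/(PP/N)  lex  "cat"
[2,3] PP/N  lex  "slowly"
[1,3] NP  >  k=2
[0,3] PP  >  k=1
[3,4] (S\PP)/PP  lex  "found"
[4,5] PP  lex  "clearly"
[3,5] S\PP  >  k=4
[0,5] S  <  k=3

[0,5] S   <
  [0,3] PP   >
    [0,1] "here" : PP/NP
    [1,3] NP   >
      [1,2] "cat" : NP/(PP/N)
      [2,3] "slowly" : PP/N
  [3,5] S\PP   >
    [3,4] "found" : (S\PP)/PP
    [4,5] "clearly" : PP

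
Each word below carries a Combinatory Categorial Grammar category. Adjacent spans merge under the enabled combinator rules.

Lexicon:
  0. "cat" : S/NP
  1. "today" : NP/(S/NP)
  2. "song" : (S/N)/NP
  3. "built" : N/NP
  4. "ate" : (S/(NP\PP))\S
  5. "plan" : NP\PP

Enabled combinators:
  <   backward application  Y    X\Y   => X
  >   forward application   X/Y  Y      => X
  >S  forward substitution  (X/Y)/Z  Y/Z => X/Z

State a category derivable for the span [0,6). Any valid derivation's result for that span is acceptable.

[0,6] S   >
  [0,5] S/(NP\PP)   <
    [0,4] S   >
      [0,1] "cat" : S/NP
      [1,4] NP   >
        [1,2] "today" : NP/(S/NP)
        [2,4] S/NP   >S
          [2,3] "song" : (S/N)/NP
          [3,4] "built" : N/NP
    [4,5] "ate" : (S/(NP\PP))\S
  [5,6] "plan" : NP\PP

S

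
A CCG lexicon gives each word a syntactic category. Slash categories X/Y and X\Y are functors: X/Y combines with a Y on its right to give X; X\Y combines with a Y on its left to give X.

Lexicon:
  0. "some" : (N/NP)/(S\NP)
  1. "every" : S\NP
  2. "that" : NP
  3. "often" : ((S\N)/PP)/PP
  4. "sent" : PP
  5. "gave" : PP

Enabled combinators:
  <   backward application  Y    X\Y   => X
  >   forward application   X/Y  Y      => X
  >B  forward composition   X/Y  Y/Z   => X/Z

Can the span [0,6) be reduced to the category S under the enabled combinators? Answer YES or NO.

[0,6] S   <
  [0,3] N   >
    [0,2] N/NP   >
      [0,1] "some" : (N/NP)/(S\NP)
      [1,2] "every" : S\NP
    [2,3] "that" : NP
  [3,6] S\N   >
    [3,5] (S\N)/PP   >
      [3,4] "often" : ((S\N)/PP)/PP
      [4,5] "sent" : PP
    [5,6] "gave" : PP

YES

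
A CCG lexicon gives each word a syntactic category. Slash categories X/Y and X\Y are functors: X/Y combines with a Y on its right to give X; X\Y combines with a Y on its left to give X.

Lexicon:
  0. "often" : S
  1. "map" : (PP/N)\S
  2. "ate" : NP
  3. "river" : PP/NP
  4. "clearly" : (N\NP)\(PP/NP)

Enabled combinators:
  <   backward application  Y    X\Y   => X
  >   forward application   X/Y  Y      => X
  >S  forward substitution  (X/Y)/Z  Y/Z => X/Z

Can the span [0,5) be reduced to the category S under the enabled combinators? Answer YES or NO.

NO

S (PP/N)\S NP PP/NP (N\NP)\(PP/NP)
CKY chart[0,5] = {PP}; S ∉ chart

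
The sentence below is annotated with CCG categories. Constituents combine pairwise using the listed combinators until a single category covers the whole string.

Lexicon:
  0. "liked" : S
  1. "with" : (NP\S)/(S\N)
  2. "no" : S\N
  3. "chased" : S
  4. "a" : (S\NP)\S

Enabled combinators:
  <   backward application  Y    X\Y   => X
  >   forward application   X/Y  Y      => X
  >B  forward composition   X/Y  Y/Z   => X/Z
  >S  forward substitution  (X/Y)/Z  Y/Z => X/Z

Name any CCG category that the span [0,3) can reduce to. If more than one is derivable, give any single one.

NP

[0,5] S   <
  [0,3] NP   <
    [0,1] "liked" : S
    [1,3] NP\S   >
      [1,2] "with" : (NP\S)/(S\N)
      [2,3] "no" : S\N
  [3,5] S\NP   <
    [3,4] "chased" : S
    [4,5] "a" : (S\NP)\S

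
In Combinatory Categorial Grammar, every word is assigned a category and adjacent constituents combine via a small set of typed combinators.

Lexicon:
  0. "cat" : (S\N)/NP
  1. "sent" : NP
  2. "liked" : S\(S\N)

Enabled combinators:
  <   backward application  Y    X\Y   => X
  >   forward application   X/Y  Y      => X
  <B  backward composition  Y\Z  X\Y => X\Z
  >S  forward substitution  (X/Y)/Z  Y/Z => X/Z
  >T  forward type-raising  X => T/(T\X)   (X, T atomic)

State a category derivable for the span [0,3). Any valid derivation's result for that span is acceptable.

[0,3] S   <
  [0,2] S\N   >
    [0,1] "cat" : (S\N)/NP
    [1,2] "sent" : NP
  [2,3] "liked" : S\(S\N)

S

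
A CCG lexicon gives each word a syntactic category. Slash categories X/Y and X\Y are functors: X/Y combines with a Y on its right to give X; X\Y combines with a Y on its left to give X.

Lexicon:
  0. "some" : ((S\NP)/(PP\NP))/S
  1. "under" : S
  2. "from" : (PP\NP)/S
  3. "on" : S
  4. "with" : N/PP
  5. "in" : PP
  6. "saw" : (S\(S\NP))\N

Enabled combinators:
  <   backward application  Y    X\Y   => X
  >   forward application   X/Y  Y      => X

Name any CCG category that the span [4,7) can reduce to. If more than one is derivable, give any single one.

S\(S\NP)

[0,7] S   <
  [0,4] S\NP   >
    [0,2] (S\NP)/(PP\NP)   >
      [0,1] "some" : ((S\NP)/(PP\NP))/S
      [1,2] "under" : S
    [2,4] PP\NP   >
      [2,3] "from" : (PP\NP)/S
      [3,4] "on" : S
  [4,7] S\(S\NP)   <
    [4,6] N   >
      [4,5] "with" : N/PP
      [5,6] "in" : PP
    [6,7] "saw" : (S\(S\NP))\N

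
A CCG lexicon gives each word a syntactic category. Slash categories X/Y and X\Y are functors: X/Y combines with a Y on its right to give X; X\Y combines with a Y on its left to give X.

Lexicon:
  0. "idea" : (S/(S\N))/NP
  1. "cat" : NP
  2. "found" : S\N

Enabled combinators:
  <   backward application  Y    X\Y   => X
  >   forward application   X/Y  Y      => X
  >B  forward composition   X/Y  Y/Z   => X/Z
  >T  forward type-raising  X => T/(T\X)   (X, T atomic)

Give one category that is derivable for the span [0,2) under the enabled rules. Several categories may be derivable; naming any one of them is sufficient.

S/(S\N)

[0,3] S   >
  [0,2] S/(S\N)   >
    [0,1] "idea" : (S/(S\N))/NP
    [1,2] "cat" : NP
  [2,3] "found" : S\N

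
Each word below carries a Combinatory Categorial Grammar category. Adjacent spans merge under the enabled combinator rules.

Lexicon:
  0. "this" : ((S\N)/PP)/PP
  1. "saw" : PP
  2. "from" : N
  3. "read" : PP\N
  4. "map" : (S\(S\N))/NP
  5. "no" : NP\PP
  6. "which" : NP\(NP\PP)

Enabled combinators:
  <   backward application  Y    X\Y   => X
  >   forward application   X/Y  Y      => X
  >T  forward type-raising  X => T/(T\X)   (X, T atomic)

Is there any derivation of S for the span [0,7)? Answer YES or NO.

[0,7] S   <
  [0,4] S\N   >
    [0,2] (S\N)/PP   >
      [0,1] "this" : ((S\N)/PP)/PP
      [1,2] "saw" : PP
    [2,4] PP   <
      [2,3] "from" : N
      [3,4] "read" : PP\N
  [4,7] S\(S\N)   >
    [4,5] "map" : (S\(S\N))/NP
    [5,7] NP   <
      [5,6] "no" : NP\PP
      [6,7] "which" : NP\(NP\PP)

YES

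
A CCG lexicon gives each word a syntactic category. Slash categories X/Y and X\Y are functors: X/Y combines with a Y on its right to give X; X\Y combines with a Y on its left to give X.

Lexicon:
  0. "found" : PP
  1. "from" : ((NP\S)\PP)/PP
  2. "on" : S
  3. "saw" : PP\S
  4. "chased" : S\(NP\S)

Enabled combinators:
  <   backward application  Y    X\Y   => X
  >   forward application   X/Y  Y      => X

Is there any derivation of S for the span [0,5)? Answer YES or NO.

[0,5] S   <
  [0,4] NP\S   <
    [0,1] "found" : PP
    [1,4] (NP\S)\PP   >
      [1,2] "from" : ((NP\S)\PP)/PP
      [2,4] PP   <
        [2,3] "on" : S
        [3,4] "saw" : PP\S
  [4,5] "chased" : S\(NP\S)

YES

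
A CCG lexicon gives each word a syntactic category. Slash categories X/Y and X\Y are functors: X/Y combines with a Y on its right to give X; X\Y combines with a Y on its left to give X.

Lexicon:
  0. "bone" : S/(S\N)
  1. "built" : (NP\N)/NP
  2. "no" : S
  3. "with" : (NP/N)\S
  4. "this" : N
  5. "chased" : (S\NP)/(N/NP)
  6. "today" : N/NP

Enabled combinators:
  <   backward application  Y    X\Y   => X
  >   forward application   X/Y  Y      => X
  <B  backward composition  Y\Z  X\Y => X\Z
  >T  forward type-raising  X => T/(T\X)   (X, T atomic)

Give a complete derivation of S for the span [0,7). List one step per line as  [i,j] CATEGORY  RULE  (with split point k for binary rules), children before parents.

[0,1] S/(S\N)  lex  "bone"
[1,2] (NP\N)/NP  lex  "built"
[2,3] S  lex  "no"
[3,4] (NP/N)\S  lex  "with"
[2,4] NP/N  <  k=3
[4,5] N  lex  "this"
[2,5] NP  >  k=4
[1,5] NP\N  >  k=2
[5,6] (S\NP)/(N/NP)  lex  "chased"
[6,7] N/NP  lex  "today"
[5,7] S\NP  >  k=6
[1,7] S\N  <B  k=5
[0,7] S  >  k=1

[0,7] S   >
  [0,1] "bone" : S/(S\N)
  [1,7] S\N   <B
    [1,5] NP\N   >
      [1,2] "built" : (NP\N)/NP
      [2,5] NP   >
        [2,4] NP/N   <
          [2,3] "no" : S
          [3,4] "with" : (NP/N)\S
        [4,5] "this" : N
    [5,7] S\NP   >
      [5,6] "chased" : (S\NP)/(N/NP)
      [6,7] "today" : N/NP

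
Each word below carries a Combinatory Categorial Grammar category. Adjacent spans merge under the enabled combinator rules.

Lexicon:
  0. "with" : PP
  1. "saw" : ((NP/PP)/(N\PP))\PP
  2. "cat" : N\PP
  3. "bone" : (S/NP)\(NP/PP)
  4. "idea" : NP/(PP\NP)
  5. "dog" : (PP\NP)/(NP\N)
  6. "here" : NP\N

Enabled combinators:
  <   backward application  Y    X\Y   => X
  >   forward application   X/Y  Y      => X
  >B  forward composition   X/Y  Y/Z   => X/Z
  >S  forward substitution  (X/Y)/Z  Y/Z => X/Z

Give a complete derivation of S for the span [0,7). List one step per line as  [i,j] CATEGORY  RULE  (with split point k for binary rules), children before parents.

[0,7] S   >
  [0,4] S/NP   <
    [0,3] NP/PP   >
      [0,2] (NP/PP)/(N\PP)   <
        [0,1] "with" : PP
        [1,2] "saw" : ((NP/PP)/(N\PP))\PP
      [2,3] "cat" : N\PP
    [3,4] "bone" : (S/NP)\(NP/PP)
  [4,7] NP   >
    [4,5] "idea" : NP/(PP\NP)
    [5,7] PP\NP   >
      [5,6] "dog" : (PP\NP)/(NP\N)
      [6,7] "here" : NP\N

[0,1] PP  lex  "with"
[1,2] ((NP/PP)/(N\PP))\PP  lex  "saw"
[0,2] (NP/PP)/(N\PP)  <  k=1
[2,3] N\PP  lex  "cat"
[0,3] NP/PP  >  k=2
[3,4] (S/NP)\(NP/PP)  lex  "bone"
[0,4] S/NP  <  k=3
[4,5] NP/(PP\NP)  lex  "idea"
[5,6] (PP\NP)/(NP\N)  lex  "dog"
[6,7] NP\N  lex  "here"
[5,7] PP\NP  >  k=6
[4,7] NP  >  k=5
[0,7] S  >  k=4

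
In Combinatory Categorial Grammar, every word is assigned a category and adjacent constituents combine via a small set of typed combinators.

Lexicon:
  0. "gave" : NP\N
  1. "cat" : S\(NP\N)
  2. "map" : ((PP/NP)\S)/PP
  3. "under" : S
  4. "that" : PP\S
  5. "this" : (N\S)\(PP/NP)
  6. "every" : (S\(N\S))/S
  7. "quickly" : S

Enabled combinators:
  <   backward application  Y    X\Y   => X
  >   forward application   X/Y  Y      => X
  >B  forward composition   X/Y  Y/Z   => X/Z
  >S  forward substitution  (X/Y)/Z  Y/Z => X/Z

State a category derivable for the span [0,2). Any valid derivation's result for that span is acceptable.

S

[0,8] S   <
  [0,6] N\S   <
    [0,5] PP/NP   <
      [0,2] S   <
        [0,1] "gave" : NP\N
        [1,2] "cat" : S\(NP\N)
      [2,5] (PP/NP)\S   >
        [2,3] "map" : ((PP/NP)\S)/PP
        [3,5] PP   <
          [3,4] "under" : S
          [4,5] "that" : PP\S
    [5,6] "this" : (N\S)\(PP/NP)
  [6,8] S\(N\S)   >
    [6,7] "every" : (S\(N\S))/S
    [7,8] "quickly" : S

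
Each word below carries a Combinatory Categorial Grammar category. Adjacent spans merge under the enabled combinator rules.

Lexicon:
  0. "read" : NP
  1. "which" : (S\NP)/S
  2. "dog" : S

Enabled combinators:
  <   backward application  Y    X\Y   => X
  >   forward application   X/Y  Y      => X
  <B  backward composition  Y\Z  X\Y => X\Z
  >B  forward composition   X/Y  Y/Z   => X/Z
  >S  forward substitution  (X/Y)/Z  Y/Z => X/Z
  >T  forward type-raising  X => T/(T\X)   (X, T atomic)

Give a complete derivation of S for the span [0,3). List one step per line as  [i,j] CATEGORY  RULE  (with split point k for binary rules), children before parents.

[0,3] S   >
  [0,1] S/(S\NP)   >T
    [0,1] "read" : NP
  [1,3] S\NP   >
    [1,2] "which" : (S\NP)/S
    [2,3] "dog" : S

[0,1] NP  lex  "read"
[0,1] S/(S\NP)  >T
[1,2] (S\NP)/S  lex  "which"
[2,3] S  lex  "dog"
[1,3] S\NP  >  k=2
[0,3] S  >  k=1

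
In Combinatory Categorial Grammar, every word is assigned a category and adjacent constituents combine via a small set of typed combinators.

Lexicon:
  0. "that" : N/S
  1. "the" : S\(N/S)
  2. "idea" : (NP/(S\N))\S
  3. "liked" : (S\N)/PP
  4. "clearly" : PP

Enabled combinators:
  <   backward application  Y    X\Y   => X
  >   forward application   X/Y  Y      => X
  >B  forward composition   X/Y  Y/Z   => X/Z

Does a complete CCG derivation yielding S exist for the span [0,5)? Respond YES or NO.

NO

N/S S\(N/S) (NP/(S\N))\S (S\N)/PP PP
CKY chart[0,5] = {NP}; S ∉ chart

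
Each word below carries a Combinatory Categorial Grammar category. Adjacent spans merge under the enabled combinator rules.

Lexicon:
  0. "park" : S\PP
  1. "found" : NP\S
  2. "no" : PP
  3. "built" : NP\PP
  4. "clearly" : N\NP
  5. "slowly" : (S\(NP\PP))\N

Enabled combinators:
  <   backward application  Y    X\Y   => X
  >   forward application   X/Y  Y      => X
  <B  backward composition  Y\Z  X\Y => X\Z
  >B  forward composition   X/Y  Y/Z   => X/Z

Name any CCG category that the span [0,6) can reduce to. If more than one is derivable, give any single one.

[0,6] S   <
  [0,2] NP\PP   <B
    [0,1] "park" : S\PP
    [1,2] "found" : NP\S
  [2,6] S\(NP\PP)   <
    [2,5] N   <
      [2,4] NP   <
        [2,3] "no" : PP
        [3,4] "built" : NP\PP
      [4,5] "clearly" : N\NP
    [5,6] "slowly" : (S\(NP\PP))\N

S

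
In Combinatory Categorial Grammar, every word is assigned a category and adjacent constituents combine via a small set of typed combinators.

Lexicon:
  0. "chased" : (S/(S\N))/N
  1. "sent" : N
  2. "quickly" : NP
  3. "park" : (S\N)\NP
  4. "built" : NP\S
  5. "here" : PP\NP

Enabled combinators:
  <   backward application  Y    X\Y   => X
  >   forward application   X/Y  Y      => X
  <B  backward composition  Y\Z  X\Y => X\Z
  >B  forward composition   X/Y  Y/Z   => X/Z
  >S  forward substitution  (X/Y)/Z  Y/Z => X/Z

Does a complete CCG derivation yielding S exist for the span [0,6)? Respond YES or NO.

(S/(S\N))/N N NP (S\N)\NP NP\S PP\NP
CKY chart[0,6] = {PP}; S ∉ chart

NO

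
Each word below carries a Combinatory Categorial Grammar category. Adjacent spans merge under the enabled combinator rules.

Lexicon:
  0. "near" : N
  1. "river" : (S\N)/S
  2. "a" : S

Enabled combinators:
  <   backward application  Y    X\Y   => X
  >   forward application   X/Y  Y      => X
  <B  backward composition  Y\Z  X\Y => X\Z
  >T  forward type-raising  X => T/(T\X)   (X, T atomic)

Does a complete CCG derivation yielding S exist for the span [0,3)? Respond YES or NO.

[0,3] S   >
  [0,1] S/(S\N)   >T
    [0,1] "near" : N
  [1,3] S\N   >
    [1,2] "river" : (S\N)/S
    [2,3] "a" : S

YES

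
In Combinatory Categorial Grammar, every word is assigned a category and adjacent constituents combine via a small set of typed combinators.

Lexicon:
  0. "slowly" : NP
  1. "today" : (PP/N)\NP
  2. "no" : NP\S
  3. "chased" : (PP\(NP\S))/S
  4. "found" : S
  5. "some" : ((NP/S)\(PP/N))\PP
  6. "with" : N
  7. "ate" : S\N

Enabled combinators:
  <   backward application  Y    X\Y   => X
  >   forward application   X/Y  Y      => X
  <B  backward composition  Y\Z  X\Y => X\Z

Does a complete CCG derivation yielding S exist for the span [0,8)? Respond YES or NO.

NO

NP (PP/N)\NP NP\S (PP\(NP\S))/S S ((NP/S)\(PP/N))\PP N S\N
CKY chart[0,8] = {NP}; S ∉ chart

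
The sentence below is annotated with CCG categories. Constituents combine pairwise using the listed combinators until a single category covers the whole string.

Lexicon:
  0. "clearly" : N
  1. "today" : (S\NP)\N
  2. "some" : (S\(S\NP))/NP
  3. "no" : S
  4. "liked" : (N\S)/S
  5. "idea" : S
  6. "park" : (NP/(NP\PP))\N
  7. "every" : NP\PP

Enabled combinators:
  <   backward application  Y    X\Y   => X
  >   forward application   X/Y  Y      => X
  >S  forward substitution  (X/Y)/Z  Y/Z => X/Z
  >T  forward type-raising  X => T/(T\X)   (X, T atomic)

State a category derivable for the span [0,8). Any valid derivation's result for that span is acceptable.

[0,8] S   <
  [0,2] S\NP   <
    [0,1] "clearly" : N
    [1,2] "today" : (S\NP)\N
  [2,8] S\(S\NP)   >
    [2,3] "some" : (S\(S\NP))/NP
    [3,8] NP   >
      [3,7] NP/(NP\PP)   <
        [3,6] N   <
          [3,4] "no" : S
          [4,6] N\S   >
            [4,5] "liked" : (N\S)/S
            [5,6] "idea" : S
        [6,7] "park" : (NP/(NP\PP))\N
      [7,8] "every" : NP\PP

S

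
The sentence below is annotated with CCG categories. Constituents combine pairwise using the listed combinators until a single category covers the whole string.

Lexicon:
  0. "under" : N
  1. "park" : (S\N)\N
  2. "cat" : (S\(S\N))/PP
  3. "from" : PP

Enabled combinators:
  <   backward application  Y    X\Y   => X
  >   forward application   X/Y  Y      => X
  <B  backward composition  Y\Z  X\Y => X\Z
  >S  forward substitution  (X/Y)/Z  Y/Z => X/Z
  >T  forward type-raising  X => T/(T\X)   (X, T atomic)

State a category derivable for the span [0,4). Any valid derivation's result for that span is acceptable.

[0,4] S   <
  [0,2] S\N   <
    [0,1] "under" : N
    [1,2] "park" : (S\N)\N
  [2,4] S\(S\N)   >
    [2,3] "cat" : (S\(S\N))/PP
    [3,4] "from" : PP

S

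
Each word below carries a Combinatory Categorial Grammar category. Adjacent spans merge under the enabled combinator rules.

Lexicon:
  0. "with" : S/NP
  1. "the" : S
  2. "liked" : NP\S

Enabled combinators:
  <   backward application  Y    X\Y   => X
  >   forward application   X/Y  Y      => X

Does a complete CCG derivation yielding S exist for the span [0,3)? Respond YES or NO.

[0,3] S   >
  [0,1] "with" : S/NP
  [1,3] NP   <
    [1,2] "the" : S
    [2,3] "liked" : NP\S

YES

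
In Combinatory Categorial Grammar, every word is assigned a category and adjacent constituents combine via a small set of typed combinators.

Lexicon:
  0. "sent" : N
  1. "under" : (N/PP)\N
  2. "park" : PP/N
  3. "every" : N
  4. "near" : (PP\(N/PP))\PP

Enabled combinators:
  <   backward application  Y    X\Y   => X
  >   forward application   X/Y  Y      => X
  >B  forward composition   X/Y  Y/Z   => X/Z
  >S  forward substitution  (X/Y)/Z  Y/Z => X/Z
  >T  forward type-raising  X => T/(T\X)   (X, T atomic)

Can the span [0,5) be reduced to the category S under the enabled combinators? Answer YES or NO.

N (N/PP)\N PP/N N (PP\(N/PP))\PP
CKY chart[0,5] = {N/(N\PP), NP/(NP\PP), PP, PP/(PP\PP), S/(S\PP)}; S ∉ chart

NO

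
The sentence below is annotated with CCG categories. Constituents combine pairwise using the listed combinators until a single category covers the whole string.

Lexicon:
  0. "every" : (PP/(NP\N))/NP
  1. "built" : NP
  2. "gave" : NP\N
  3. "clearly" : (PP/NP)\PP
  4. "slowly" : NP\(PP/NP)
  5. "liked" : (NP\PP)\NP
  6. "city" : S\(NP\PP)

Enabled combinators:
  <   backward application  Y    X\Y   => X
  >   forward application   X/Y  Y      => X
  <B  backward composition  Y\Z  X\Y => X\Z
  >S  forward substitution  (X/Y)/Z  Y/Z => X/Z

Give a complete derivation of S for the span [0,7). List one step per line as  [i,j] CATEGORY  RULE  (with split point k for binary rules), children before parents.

[0,1] (PP/(NP\N))/NP  lex  "every"
[1,2] NP  lex  "built"
[0,2] PP/(NP\N)  >  k=1
[2,3] NP\N  lex  "gave"
[0,3] PP  >  k=2
[3,4] (PP/NP)\PP  lex  "clearly"
[4,5] NP\(PP/NP)  lex  "slowly"
[3,5] NP\PP  <B  k=4
[0,5] NP  <  k=3
[5,6] (NP\PP)\NP  lex  "liked"
[6,7] S\(NP\PP)  lex  "city"
[5,7] S\NP  <B  k=6
[0,7] S  <  k=5

[0,7] S   <
  [0,5] NP   <
    [0,3] PP   >
      [0,2] PP/(NP\N)   >
        [0,1] "every" : (PP/(NP\N))/NP
        [1,2] "built" : NP
      [2,3] "gave" : NP\N
    [3,5] NP\PP   <B
      [3,4] "clearly" : (PP/NP)\PP
      [4,5] "slowly" : NP\(PP/NP)
  [5,7] S\NP   <B
    [5,6] "liked" : (NP\PP)\NP
    [6,7] "city" : S\(NP\PP)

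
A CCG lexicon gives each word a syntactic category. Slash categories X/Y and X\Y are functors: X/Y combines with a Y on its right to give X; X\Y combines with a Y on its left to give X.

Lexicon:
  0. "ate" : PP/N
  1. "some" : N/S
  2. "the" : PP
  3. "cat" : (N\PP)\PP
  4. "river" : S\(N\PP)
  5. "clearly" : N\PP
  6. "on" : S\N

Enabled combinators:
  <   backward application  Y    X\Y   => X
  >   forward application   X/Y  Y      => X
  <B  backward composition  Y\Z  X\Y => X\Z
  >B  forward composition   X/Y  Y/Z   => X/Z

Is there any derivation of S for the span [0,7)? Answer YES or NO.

[0,7] S   <
  [0,5] PP   >
    [0,1] "ate" : PP/N
    [1,5] N   >
      [1,2] "some" : N/S
      [2,5] S   <
        [2,3] "the" : PP
        [3,5] S\PP   <B
          [3,4] "cat" : (N\PP)\PP
          [4,5] "river" : S\(N\PP)
  [5,7] S\PP   <B
    [5,6] "clearly" : N\PP
    [6,7] "on" : S\N

YES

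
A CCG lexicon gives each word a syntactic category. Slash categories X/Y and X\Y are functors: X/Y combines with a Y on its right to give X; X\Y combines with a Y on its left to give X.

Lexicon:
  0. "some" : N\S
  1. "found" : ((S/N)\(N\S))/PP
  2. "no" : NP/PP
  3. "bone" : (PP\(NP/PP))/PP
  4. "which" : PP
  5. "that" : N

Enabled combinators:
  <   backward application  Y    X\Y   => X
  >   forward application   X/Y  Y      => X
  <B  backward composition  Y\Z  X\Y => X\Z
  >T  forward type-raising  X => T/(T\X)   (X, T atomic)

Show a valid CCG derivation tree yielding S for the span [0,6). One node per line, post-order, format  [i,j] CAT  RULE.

[0,1] N\S  lex  "some"
[1,2] ((S/N)\(N\S))/PP  lex  "found"
[2,3] NP/PP  lex  "no"
[3,4] (PP\(NP/PP))/PP  lex  "bone"
[4,5] PP  lex  "which"
[3,5] PP\(NP/PP)  >  k=4
[2,5] PP  <  k=3
[1,5] (S/N)\(N\S)  >  k=2
[0,5] S/N  <  k=1
[5,6] N  lex  "that"
[0,6] S  >  k=5

[0,6] S   >
  [0,5] S/N   <
    [0,1] "some" : N\S
    [1,5] (S/N)\(N\S)   >
      [1,2] "found" : ((S/N)\(N\S))/PP
      [2,5] PP   <
        [2,3] "no" : NP/PP
        [3,5] PP\(NP/PP)   >
          [3,4] "bone" : (PP\(NP/PP))/PP
          [4,5] "which" : PP
  [5,6] "that" : N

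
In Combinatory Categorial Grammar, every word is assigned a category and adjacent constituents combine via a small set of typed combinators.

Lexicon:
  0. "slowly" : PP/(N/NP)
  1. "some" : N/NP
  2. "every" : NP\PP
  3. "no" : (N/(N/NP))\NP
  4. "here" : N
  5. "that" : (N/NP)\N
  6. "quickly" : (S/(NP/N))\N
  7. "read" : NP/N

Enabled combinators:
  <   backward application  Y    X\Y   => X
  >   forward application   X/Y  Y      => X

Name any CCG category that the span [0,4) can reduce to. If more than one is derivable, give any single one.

N/(N/NP)

[0,8] S   >
  [0,7] S/(NP/N)   <
    [0,6] N   >
      [0,4] N/(N/NP)   <
        [0,3] NP   <
          [0,2] PP   >
            [0,1] "slowly" : PP/(N/NP)
            [1,2] "some" : N/NP
          [2,3] "every" : NP\PP
        [3,4] "no" : (N/(N/NP))\NP
      [4,6] N/NP   <
        [4,5] "here" : N
        [5,6] "that" : (N/NP)\N
    [6,7] "quickly" : (S/(NP/N))\N
  [7,8] "read" : NP/N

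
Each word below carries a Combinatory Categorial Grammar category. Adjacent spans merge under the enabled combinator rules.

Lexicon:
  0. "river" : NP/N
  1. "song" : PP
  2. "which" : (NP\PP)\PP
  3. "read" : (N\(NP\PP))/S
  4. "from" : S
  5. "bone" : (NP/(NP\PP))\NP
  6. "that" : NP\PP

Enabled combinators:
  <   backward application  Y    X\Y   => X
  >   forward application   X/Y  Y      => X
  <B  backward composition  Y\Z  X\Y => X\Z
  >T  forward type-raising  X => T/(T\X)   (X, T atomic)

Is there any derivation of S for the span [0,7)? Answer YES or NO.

NP/N PP (NP\PP)\PP (N\(NP\PP))/S S (NP/(NP\PP))\NP NP\PP
CKY chart[0,7] = {N/(N\NP), NP, NP/(NP\NP), PP/(PP\NP), S/(S\NP)}; S ∉ chart

NO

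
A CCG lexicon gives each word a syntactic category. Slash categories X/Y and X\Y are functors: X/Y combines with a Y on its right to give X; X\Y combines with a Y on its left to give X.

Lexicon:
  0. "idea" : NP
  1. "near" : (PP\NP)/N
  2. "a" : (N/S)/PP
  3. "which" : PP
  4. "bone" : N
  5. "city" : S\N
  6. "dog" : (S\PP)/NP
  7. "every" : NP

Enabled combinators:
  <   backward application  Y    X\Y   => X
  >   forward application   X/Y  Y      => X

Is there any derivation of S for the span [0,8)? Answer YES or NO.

[0,8] S   <
  [0,6] PP   <
    [0,1] "idea" : NP
    [1,6] PP\NP   >
      [1,2] "near" : (PP\NP)/N
      [2,6] N   >
        [2,4] N/S   >
          [2,3] "a" : (N/S)/PP
          [3,4] "which" : PP
        [4,6] S   <
          [4,5] "bone" : N
          [5,6] "city" : S\N
  [6,8] S\PP   >
    [6,7] "dog" : (S\PP)/NP
    [7,8] "every" : NP

YES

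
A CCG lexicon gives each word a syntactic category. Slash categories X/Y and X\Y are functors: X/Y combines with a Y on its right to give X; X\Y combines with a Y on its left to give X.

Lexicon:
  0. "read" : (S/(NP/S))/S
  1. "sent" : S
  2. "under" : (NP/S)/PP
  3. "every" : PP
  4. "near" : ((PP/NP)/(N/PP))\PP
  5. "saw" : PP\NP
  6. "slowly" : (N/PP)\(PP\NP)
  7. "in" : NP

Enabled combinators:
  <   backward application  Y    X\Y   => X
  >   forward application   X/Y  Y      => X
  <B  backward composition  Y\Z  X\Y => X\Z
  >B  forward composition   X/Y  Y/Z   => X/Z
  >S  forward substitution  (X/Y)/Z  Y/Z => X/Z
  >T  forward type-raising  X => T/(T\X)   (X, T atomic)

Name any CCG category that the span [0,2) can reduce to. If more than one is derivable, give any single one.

S/(NP/S)

[0,8] S   >
  [0,3] S/PP   >B
    [0,2] S/(NP/S)   >
      [0,1] "read" : (S/(NP/S))/S
      [1,2] "sent" : S
    [2,3] "under" : (NP/S)/PP
  [3,8] PP   >
    [3,7] PP/NP   >
      [3,5] (PP/NP)/(N/PP)   <
        [3,4] "every" : PP
        [4,5] "near" : ((PP/NP)/(N/PP))\PP
      [5,7] N/PP   <
        [5,6] "saw" : PP\NP
        [6,7] "slowly" : (N/PP)\(PP\NP)
    [7,8] "in" : NP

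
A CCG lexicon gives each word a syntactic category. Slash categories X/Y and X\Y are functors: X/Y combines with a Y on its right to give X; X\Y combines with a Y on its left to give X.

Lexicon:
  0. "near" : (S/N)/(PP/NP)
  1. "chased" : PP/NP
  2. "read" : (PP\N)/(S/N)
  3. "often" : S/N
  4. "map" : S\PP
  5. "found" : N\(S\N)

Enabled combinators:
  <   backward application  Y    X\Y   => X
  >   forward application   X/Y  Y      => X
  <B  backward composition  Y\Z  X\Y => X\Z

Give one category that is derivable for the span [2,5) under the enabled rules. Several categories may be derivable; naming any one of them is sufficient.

S\N

[0,6] S   >
  [0,2] S/N   >
    [0,1] "near" : (S/N)/(PP/NP)
    [1,2] "chased" : PP/NP
  [2,6] N   <
    [2,5] S\N   <B
      [2,4] PP\N   >
        [2,3] "read" : (PP\N)/(S/N)
        [3,4] "often" : S/N
      [4,5] "map" : S\PP
    [5,6] "found" : N\(S\N)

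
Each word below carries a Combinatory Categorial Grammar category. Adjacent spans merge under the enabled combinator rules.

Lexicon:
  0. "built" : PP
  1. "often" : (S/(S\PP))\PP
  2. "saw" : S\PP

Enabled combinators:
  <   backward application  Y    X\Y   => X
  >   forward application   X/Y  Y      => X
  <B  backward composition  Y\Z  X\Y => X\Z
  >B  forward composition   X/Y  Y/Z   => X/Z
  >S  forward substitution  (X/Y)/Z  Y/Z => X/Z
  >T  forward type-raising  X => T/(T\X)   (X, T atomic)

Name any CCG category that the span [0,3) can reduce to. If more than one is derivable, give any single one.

[0,3] S   >
  [0,2] S/(S\PP)   <
    [0,1] "built" : PP
    [1,2] "often" : (S/(S\PP))\PP
  [2,3] "saw" : S\PP

S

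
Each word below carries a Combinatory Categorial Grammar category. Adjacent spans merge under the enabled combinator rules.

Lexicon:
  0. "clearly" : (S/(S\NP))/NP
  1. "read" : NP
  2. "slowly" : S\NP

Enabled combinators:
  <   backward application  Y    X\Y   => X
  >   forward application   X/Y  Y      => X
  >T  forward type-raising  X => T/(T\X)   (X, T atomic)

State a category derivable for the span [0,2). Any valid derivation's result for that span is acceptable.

[0,3] S   >
  [0,2] S/(S\NP)   >
    [0,1] "clearly" : (S/(S\NP))/NP
    [1,2] "read" : NP
  [2,3] "slowly" : S\NP

S/(S\NP)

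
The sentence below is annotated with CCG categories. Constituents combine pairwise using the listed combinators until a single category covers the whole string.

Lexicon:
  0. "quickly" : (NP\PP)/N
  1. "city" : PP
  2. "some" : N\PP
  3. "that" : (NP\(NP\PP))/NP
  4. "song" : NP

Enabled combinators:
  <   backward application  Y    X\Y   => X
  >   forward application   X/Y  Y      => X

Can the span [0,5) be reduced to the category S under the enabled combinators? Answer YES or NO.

NO

(NP\PP)/N PP N\PP (NP\(NP\PP))/NP NP
CKY chart[0,5] = {NP}; S ∉ chart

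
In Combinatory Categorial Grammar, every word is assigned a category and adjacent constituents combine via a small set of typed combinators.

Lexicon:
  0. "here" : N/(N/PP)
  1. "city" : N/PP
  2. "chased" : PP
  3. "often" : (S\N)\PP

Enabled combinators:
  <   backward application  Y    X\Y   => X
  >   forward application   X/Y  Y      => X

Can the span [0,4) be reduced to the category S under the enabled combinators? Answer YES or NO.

YES

[0,4] S   <
  [0,2] N   >
    [0,1] "here" : N/(N/PP)
    [1,2] "city" : N/PP
  [2,4] S\N   <
    [2,3] "chased" : PP
    [3,4] "often" : (S\N)\PP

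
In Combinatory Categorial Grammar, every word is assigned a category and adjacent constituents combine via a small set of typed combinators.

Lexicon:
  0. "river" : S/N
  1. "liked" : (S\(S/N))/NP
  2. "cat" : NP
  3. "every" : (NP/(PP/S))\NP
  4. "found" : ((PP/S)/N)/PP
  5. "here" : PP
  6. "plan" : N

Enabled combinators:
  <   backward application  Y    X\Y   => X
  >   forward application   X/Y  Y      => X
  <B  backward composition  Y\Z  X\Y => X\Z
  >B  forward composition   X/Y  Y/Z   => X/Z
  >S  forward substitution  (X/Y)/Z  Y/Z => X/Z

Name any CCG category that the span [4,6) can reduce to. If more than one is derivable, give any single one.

[0,7] S   <
  [0,1] "river" : S/N
  [1,7] S\(S/N)   >
    [1,2] "liked" : (S\(S/N))/NP
    [2,7] NP   >
      [2,4] NP/(PP/S)   <
        [2,3] "cat" : NP
        [3,4] "every" : (NP/(PP/S))\NP
      [4,7] PP/S   >
        [4,6] (PP/S)/N   >
          [4,5] "found" : ((PP/S)/N)/PP
          [5,6] "here" : PP
        [6,7] "plan" : N

(PP/S)/N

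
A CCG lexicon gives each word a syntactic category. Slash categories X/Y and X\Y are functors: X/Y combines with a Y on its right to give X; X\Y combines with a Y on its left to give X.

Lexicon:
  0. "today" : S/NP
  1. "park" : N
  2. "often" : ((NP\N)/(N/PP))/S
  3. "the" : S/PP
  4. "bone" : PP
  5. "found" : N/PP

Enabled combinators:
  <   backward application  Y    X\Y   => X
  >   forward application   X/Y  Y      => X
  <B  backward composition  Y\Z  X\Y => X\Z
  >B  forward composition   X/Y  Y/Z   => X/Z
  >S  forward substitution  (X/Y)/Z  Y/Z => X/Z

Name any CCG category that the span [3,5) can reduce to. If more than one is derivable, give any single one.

S

[0,6] S   >
  [0,1] "today" : S/NP
  [1,6] NP   <
    [1,2] "park" : N
    [2,6] NP\N   >
      [2,5] (NP\N)/(N/PP)   >
        [2,3] "often" : ((NP\N)/(N/PP))/S
        [3,5] S   >
          [3,4] "the" : S/PP
          [4,5] "bone" : PP
      [5,6] "found" : N/PP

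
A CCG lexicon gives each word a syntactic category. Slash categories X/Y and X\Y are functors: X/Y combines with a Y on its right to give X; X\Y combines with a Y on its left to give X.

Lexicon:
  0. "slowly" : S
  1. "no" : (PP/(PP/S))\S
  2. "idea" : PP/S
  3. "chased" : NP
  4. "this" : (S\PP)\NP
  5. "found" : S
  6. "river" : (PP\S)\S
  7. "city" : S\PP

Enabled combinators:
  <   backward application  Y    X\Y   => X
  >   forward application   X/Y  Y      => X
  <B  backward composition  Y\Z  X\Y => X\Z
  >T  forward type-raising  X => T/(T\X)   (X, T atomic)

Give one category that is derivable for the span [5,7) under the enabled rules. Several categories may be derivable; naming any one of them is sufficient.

PP\S

[0,8] S   <
  [0,3] PP   >
    [0,2] PP/(PP/S)   <
      [0,1] "slowly" : S
      [1,2] "no" : (PP/(PP/S))\S
    [2,3] "idea" : PP/S
  [3,8] S\PP   <B
    [3,5] S\PP   <
      [3,4] "chased" : NP
      [4,5] "this" : (S\PP)\NP
    [5,8] S\S   <B
      [5,7] PP\S   <
        [5,6] "found" : S
        [6,7] "river" : (PP\S)\S
      [7,8] "city" : S\PP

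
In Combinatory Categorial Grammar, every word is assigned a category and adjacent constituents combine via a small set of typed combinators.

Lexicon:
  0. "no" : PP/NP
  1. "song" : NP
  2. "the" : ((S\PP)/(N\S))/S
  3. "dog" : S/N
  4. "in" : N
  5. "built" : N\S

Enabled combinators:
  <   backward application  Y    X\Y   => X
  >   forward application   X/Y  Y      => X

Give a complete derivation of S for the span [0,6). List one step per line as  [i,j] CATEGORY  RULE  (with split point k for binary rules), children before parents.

[0,6] S   <
  [0,2] PP   >
    [0,1] "no" : PP/NP
    [1,2] "song" : NP
  [2,6] S\PP   >
    [2,5] (S\PP)/(N\S)   >
      [2,3] "the" : ((S\PP)/(N\S))/S
      [3,5] S   >
        [3,4] "dog" : S/N
        [4,5] "in" : N
    [5,6] "built" : N\S

[0,1] PP/NP  lex  "no"
[1,2] NP  lex  "song"
[0,2] PP  >  k=1
[2,3] ((S\PP)/(N\S))/S  lex  "the"
[3,4] S/N  lex  "dog"
[4,5] N  lex  "in"
[3,5] S  >  k=4
[2,5] (S\PP)/(N\S)  >  k=3
[5,6] N\S  lex  "built"
[2,6] S\PP  >  k=5
[0,6] S  <  k=2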